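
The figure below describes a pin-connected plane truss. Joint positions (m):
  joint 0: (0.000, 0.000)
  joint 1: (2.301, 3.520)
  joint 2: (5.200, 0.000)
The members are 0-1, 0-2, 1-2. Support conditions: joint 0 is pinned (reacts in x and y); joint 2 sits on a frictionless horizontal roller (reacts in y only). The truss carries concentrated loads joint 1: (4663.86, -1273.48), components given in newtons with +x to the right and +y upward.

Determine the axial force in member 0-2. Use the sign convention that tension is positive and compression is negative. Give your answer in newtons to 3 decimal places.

N=3 nodes, M=3 members, R=3 reactions → 2N=6, M+R=6
member 0 (0-1): L=4.2054, (cx,cy)=(0.5472,0.8370)
member 1 (0-2): L=5.2000, (cx,cy)=(1.0000,0.0000)
member 2 (1-2): L=4.5601, (cx,cy)=(0.6357,-0.7719)
solve A·x = −loads:
  F[0-1] = +2923.5684 N (tension)
  F[0-2] = +3064.2013 N (tension)
  F[1-2] = -4819.9704 N (compression)
  Rx@0 = -4663.8600 N
  Ry@0 = -2447.1094 N
  Ry@2 = +3720.5894 N

3064.201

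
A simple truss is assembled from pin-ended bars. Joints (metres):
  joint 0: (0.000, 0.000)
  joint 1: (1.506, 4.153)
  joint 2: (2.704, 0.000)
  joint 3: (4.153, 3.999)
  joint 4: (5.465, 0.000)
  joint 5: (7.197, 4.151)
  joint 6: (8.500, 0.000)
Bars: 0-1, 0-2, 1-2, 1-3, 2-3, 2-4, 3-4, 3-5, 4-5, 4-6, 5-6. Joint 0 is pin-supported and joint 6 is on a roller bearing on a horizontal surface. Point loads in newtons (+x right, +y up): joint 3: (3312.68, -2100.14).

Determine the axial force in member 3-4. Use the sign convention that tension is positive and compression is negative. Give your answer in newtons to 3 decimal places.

-2821.594

N=7 nodes, M=11 members, R=3 reactions → 2N=14, M+R=14
member 0 (0-1): L=4.4176, (cx,cy)=(0.3409,0.9401)
member 1 (0-2): L=2.7040, (cx,cy)=(1.0000,0.0000)
member 2 (1-2): L=4.3223, (cx,cy)=(0.2772,-0.9608)
member 3 (1-3): L=2.6515, (cx,cy)=(0.9983,-0.0581)
member 4 (2-3): L=4.2534, (cx,cy)=(0.3407,0.9402)
member 5 (2-4): L=2.7610, (cx,cy)=(1.0000,0.0000)
member 6 (3-4): L=4.2087, (cx,cy)=(0.3117,-0.9502)
member 7 (3-5): L=3.0478, (cx,cy)=(0.9988,0.0499)
member 8 (4-5): L=4.4978, (cx,cy)=(0.3851,0.9229)
member 9 (4-6): L=3.0350, (cx,cy)=(1.0000,0.0000)
member 10 (5-6): L=4.3507, (cx,cy)=(0.2995,-0.9541)
solve A·x = −loads:
  F[0-1] = +515.3534 N (tension)
  F[0-2] = +3136.9925 N (tension)
  F[1-2] = -523.6636 N (compression)
  F[1-3] = +321.3711 N (tension)
  F[2-3] = +535.1587 N (tension)
  F[2-4] = +2809.5406 N (tension)
  F[3-4] = -2821.5944 N (compression)
  F[3-5] = -1932.3595 N (compression)
  F[4-5] = +2905.0099 N (tension)
  F[4-6] = +811.3136 N (tension)
  F[5-6] = -2708.9669 N (compression)
  Rx@0 = -3312.6800 N
  Ry@0 = -484.4822 N
  Ry@6 = +2584.6222 N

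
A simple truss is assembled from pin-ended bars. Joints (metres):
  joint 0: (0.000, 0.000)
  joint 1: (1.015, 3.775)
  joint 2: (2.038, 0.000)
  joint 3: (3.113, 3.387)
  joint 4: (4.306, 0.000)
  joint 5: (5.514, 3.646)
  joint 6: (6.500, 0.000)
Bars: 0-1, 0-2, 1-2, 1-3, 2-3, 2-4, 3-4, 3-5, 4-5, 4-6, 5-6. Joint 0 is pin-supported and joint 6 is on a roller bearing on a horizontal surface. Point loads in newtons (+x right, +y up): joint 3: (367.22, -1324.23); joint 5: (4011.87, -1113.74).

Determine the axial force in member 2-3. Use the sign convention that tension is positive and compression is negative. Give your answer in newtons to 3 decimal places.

1835.074

N=7 nodes, M=11 members, R=3 reactions → 2N=14, M+R=14
member 0 (0-1): L=3.9091, (cx,cy)=(0.2597,0.9657)
member 1 (0-2): L=2.0380, (cx,cy)=(1.0000,0.0000)
member 2 (1-2): L=3.9112, (cx,cy)=(0.2616,-0.9652)
member 3 (1-3): L=2.1336, (cx,cy)=(0.9833,-0.1819)
member 4 (2-3): L=3.5535, (cx,cy)=(0.3025,0.9531)
member 5 (2-4): L=2.2680, (cx,cy)=(1.0000,0.0000)
member 6 (3-4): L=3.5910, (cx,cy)=(0.3322,-0.9432)
member 7 (3-5): L=2.4149, (cx,cy)=(0.9942,0.1072)
member 8 (4-5): L=3.8409, (cx,cy)=(0.3145,0.9493)
member 9 (4-6): L=2.1940, (cx,cy)=(1.0000,0.0000)
member 10 (5-6): L=3.7770, (cx,cy)=(0.2611,-0.9653)
solve A·x = −loads:
  F[0-1] = +1638.9410 N (tension)
  F[0-2] = +3953.5351 N (tension)
  F[1-2] = -1812.1758 N (compression)
  F[1-3] = +914.8003 N (tension)
  F[2-3] = +1835.0742 N (tension)
  F[2-4] = +2924.4000 N (tension)
  F[3-4] = -2849.3792 N (compression)
  F[3-5] = +2045.8992 N (tension)
  F[4-5] = +2831.2081 N (tension)
  F[4-6] = +1087.3311 N (tension)
  F[5-6] = -4165.1300 N (compression)
  Rx@0 = -4379.0900 N
  Ry@0 = -1582.7288 N
  Ry@6 = +4020.6988 N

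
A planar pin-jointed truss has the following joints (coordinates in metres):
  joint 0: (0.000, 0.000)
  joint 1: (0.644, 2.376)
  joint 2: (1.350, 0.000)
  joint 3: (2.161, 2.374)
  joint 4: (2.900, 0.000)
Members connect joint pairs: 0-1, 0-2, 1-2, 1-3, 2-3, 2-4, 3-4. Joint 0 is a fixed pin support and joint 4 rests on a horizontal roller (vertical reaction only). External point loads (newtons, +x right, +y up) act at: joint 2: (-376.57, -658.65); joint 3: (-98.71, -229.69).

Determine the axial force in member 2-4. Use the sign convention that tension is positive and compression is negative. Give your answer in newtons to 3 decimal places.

N=5 nodes, M=7 members, R=3 reactions → 2N=10, M+R=10
member 0 (0-1): L=2.4617, (cx,cy)=(0.2616,0.9652)
member 1 (0-2): L=1.3500, (cx,cy)=(1.0000,0.0000)
member 2 (1-2): L=2.4787, (cx,cy)=(0.2848,-0.9586)
member 3 (1-3): L=1.5170, (cx,cy)=(1.0000,-0.0013)
member 4 (2-3): L=2.5087, (cx,cy)=(0.3233,0.9463)
member 5 (2-4): L=1.5500, (cx,cy)=(1.0000,0.0000)
member 6 (3-4): L=2.4864, (cx,cy)=(0.2972,-0.9548)
solve A·x = −loads:
  F[0-1] = -509.1040 N (compression)
  F[0-2] = -342.0960 N (compression)
  F[1-2] = +512.9918 N (tension)
  F[1-3] = -279.2997 N (compression)
  F[2-3] = +176.3779 N (tension)
  F[2-4] = +123.5710 N (tension)
  F[3-4] = -415.7540 N (compression)
  Rx@0 = +475.2800 N
  Ry@0 = +491.3745 N
  Ry@4 = +396.9655 N

123.571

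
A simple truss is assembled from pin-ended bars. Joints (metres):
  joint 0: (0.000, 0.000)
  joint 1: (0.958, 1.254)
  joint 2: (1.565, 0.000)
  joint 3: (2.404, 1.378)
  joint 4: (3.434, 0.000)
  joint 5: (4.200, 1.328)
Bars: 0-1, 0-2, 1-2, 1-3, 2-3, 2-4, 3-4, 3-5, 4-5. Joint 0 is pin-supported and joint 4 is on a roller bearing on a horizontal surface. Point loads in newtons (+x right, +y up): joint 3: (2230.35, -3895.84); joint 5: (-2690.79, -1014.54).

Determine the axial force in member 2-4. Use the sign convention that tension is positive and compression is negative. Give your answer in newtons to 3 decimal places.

1437.299

N=6 nodes, M=9 members, R=3 reactions → 2N=12, M+R=12
member 0 (0-1): L=1.5781, (cx,cy)=(0.6071,0.7946)
member 1 (0-2): L=1.5650, (cx,cy)=(1.0000,0.0000)
member 2 (1-2): L=1.3932, (cx,cy)=(0.4357,-0.9001)
member 3 (1-3): L=1.4513, (cx,cy)=(0.9963,0.0854)
member 4 (2-3): L=1.6133, (cx,cy)=(0.5200,0.8541)
member 5 (2-4): L=1.8690, (cx,cy)=(1.0000,0.0000)
member 6 (3-4): L=1.7204, (cx,cy)=(0.5987,-0.8010)
member 7 (3-5): L=1.7967, (cx,cy)=(0.9996,-0.0278)
member 8 (4-5): L=1.5331, (cx,cy)=(0.4996,0.8662)
solve A·x = −loads:
  F[0-1] = -1368.9193 N (compression)
  F[0-2] = +370.5949 N (tension)
  F[1-2] = +1084.3592 N (tension)
  F[1-3] = -1308.2657 N (compression)
  F[2-3] = -1142.7032 N (compression)
  F[2-4] = +1437.2992 N (tension)
  F[3-4] = -3433.7404 N (compression)
  F[3-5] = -2073.1214 N (compression)
  F[4-5] = -1237.8165 N (compression)
  Rx@0 = +460.4400 N
  Ry@0 = +1087.8056 N
  Ry@4 = +3822.5744 N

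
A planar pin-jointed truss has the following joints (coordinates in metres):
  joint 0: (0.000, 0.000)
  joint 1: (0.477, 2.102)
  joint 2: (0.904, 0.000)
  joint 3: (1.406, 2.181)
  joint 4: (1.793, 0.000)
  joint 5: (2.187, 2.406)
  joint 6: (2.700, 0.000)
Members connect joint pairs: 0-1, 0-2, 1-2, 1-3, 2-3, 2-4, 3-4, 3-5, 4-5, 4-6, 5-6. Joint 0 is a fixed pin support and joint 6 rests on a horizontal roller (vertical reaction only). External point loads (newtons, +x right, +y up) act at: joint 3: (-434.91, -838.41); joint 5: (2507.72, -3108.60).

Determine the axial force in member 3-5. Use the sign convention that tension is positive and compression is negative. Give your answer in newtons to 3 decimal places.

1303.003

N=7 nodes, M=11 members, R=3 reactions → 2N=14, M+R=14
member 0 (0-1): L=2.1554, (cx,cy)=(0.2213,0.9752)
member 1 (0-2): L=0.9040, (cx,cy)=(1.0000,0.0000)
member 2 (1-2): L=2.1449, (cx,cy)=(0.1991,-0.9800)
member 3 (1-3): L=0.9324, (cx,cy)=(0.9964,0.0847)
member 4 (2-3): L=2.2380, (cx,cy)=(0.2243,0.9745)
member 5 (2-4): L=0.8890, (cx,cy)=(1.0000,0.0000)
member 6 (3-4): L=2.2151, (cx,cy)=(0.1747,-0.9846)
member 7 (3-5): L=0.8128, (cx,cy)=(0.9609,0.2768)
member 8 (4-5): L=2.4380, (cx,cy)=(0.1616,0.9869)
member 9 (4-6): L=0.9070, (cx,cy)=(1.0000,0.0000)
member 10 (5-6): L=2.4601, (cx,cy)=(0.2085,-0.9780)
solve A·x = −loads:
  F[0-1] = +913.5475 N (tension)
  F[0-2] = +1870.6417 N (tension)
  F[1-2] = -876.4101 N (compression)
  F[1-3] = +377.9980 N (tension)
  F[2-3] = +881.3253 N (tension)
  F[2-4] = +1498.4859 N (tension)
  F[3-4] = -1389.9709 N (compression)
  F[3-5] = +1303.0032 N (tension)
  F[4-5] = +1386.8215 N (tension)
  F[4-6] = +1031.5238 N (tension)
  F[5-6] = -4946.6537 N (compression)
  Rx@0 = -2072.8100 N
  Ry@0 = -890.8968 N
  Ry@6 = +4837.9068 N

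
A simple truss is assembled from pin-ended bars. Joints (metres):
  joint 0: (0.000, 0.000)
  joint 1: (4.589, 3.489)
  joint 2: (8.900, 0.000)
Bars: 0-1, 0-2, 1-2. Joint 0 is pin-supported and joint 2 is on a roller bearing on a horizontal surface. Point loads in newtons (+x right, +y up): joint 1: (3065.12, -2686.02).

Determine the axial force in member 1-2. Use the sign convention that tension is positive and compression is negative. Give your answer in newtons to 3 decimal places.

-4111.486

N=3 nodes, M=3 members, R=3 reactions → 2N=6, M+R=6
member 0 (0-1): L=5.7647, (cx,cy)=(0.7960,0.6052)
member 1 (0-2): L=8.9000, (cx,cy)=(1.0000,0.0000)
member 2 (1-2): L=5.5460, (cx,cy)=(0.7773,-0.6291)
solve A·x = −loads:
  F[0-1] = -164.3399 N (compression)
  F[0-2] = +3195.9425 N (tension)
  F[1-2] = -4111.4865 N (compression)
  Rx@0 = -3065.1200 N
  Ry@0 = +99.4639 N
  Ry@2 = +2586.5561 N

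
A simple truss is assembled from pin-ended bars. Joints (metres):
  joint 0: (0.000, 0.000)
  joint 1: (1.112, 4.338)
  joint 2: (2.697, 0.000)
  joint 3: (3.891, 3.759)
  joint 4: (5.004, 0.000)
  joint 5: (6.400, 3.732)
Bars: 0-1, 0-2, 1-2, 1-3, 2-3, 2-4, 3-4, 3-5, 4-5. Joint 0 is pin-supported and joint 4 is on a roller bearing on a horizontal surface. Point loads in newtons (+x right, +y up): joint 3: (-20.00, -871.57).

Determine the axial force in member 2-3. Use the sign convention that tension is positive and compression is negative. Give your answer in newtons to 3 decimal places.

N=6 nodes, M=9 members, R=3 reactions → 2N=12, M+R=12
member 0 (0-1): L=4.4783, (cx,cy)=(0.2483,0.9687)
member 1 (0-2): L=2.6970, (cx,cy)=(1.0000,0.0000)
member 2 (1-2): L=4.6185, (cx,cy)=(0.3432,-0.9393)
member 3 (1-3): L=2.8387, (cx,cy)=(0.9790,-0.2040)
member 4 (2-3): L=3.9441, (cx,cy)=(0.3027,0.9531)
member 5 (2-4): L=2.3070, (cx,cy)=(1.0000,0.0000)
member 6 (3-4): L=3.9203, (cx,cy)=(0.2839,-0.9589)
member 7 (3-5): L=2.5091, (cx,cy)=(0.9999,-0.0108)
member 8 (4-5): L=3.9846, (cx,cy)=(0.3504,0.9366)
solve A·x = −loads:
  F[0-1] = -215.6339 N (compression)
  F[0-2] = +33.5443 N (tension)
  F[1-2] = +253.5665 N (tension)
  F[1-3] = -143.5831 N (compression)
  F[2-3] = -249.8929 N (compression)
  F[2-4] = +196.2154 N (tension)
  F[3-4] = -691.1281 N (compression)
  F[3-5] = +0.0000 N (tension)
  F[4-5] = -0.0000 N (compression)
  Rx@0 = +20.0000 N
  Ry@0 = +208.8804 N
  Ry@4 = +662.6896 N

-249.893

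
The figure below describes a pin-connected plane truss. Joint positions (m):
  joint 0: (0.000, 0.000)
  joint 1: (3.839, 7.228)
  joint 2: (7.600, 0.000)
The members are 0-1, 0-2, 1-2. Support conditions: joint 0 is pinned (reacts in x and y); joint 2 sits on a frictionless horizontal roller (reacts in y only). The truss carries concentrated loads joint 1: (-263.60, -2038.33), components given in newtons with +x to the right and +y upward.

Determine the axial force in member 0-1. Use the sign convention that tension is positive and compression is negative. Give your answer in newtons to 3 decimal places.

-1426.019

N=3 nodes, M=3 members, R=3 reactions → 2N=6, M+R=6
member 0 (0-1): L=8.1842, (cx,cy)=(0.4691,0.8832)
member 1 (0-2): L=7.6000, (cx,cy)=(1.0000,0.0000)
member 2 (1-2): L=8.1480, (cx,cy)=(0.4616,-0.8871)
solve A·x = −loads:
  F[0-1] = -1426.0186 N (compression)
  F[0-2] = +405.3052 N (tension)
  F[1-2] = -878.0661 N (compression)
  Rx@0 = +263.6000 N
  Ry@0 = +1259.4026 N
  Ry@2 = +778.9274 N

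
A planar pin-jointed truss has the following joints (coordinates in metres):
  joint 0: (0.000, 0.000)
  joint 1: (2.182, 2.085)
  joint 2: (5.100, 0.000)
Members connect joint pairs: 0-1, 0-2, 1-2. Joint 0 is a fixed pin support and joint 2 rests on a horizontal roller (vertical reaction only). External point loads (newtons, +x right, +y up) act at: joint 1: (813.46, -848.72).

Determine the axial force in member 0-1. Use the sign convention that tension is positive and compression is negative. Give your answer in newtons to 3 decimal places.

-221.522

N=3 nodes, M=3 members, R=3 reactions → 2N=6, M+R=6
member 0 (0-1): L=3.0180, (cx,cy)=(0.7230,0.6909)
member 1 (0-2): L=5.1000, (cx,cy)=(1.0000,0.0000)
member 2 (1-2): L=3.5864, (cx,cy)=(0.8136,-0.5814)
solve A·x = −loads:
  F[0-1] = -221.5221 N (compression)
  F[0-2] = +973.6192 N (tension)
  F[1-2] = -1196.6227 N (compression)
  Rx@0 = -813.4600 N
  Ry@0 = +153.0394 N
  Ry@2 = +695.6806 N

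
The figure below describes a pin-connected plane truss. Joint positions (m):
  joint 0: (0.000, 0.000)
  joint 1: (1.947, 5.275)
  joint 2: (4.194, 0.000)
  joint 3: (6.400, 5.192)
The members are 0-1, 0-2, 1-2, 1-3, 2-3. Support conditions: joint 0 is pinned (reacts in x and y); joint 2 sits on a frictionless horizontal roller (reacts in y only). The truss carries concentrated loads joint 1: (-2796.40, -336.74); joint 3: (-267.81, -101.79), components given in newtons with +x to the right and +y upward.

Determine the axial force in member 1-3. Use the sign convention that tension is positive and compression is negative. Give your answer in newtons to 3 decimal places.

N=4 nodes, M=5 members, R=3 reactions → 2N=8, M+R=8
member 0 (0-1): L=5.6228, (cx,cy)=(0.3463,0.9381)
member 1 (0-2): L=4.1940, (cx,cy)=(1.0000,0.0000)
member 2 (1-2): L=5.7336, (cx,cy)=(0.3919,-0.9200)
member 3 (1-3): L=4.4538, (cx,cy)=(0.9998,-0.0186)
member 4 (2-3): L=5.6412, (cx,cy)=(0.3911,0.9204)
solve A·x = −loads:
  F[0-1] = -4237.7424 N (compression)
  F[0-2] = -1596.8250 N (compression)
  F[1-2] = +3959.7374 N (tension)
  F[1-3] = -222.8353 N (compression)
  F[2-3] = -115.1089 N (compression)
  Rx@0 = +3064.2100 N
  Ry@0 = +3975.5807 N
  Ry@2 = -3537.0507 N

-222.835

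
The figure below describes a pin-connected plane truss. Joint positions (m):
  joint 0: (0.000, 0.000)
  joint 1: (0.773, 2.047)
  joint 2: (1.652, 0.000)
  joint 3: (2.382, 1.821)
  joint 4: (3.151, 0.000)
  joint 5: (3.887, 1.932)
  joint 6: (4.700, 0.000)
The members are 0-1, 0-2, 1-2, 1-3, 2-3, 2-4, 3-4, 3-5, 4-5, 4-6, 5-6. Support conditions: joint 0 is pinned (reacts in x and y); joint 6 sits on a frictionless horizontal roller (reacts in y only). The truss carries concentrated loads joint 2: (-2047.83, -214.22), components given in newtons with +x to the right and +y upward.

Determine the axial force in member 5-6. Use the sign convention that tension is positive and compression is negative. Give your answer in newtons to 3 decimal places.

-81.691

N=7 nodes, M=11 members, R=3 reactions → 2N=14, M+R=14
member 0 (0-1): L=2.1881, (cx,cy)=(0.3533,0.9355)
member 1 (0-2): L=1.6520, (cx,cy)=(1.0000,0.0000)
member 2 (1-2): L=2.2277, (cx,cy)=(0.3946,-0.9189)
member 3 (1-3): L=1.6248, (cx,cy)=(0.9903,-0.1391)
member 4 (2-3): L=1.9619, (cx,cy)=(0.3721,0.9282)
member 5 (2-4): L=1.4990, (cx,cy)=(1.0000,0.0000)
member 6 (3-4): L=1.9767, (cx,cy)=(0.3890,-0.9212)
member 7 (3-5): L=1.5091, (cx,cy)=(0.9973,0.0736)
member 8 (4-5): L=2.0674, (cx,cy)=(0.3560,0.9345)
member 9 (4-6): L=1.5490, (cx,cy)=(1.0000,0.0000)
member 10 (5-6): L=2.0961, (cx,cy)=(0.3879,-0.9217)
solve A·x = −loads:
  F[0-1] = -148.4993 N (compression)
  F[0-2] = -1995.3687 N (compression)
  F[1-2] = +169.4290 N (tension)
  F[1-3] = -120.4840 N (compression)
  F[2-3] = +63.0658 N (tension)
  F[2-4] = +95.8464 N (tension)
  F[3-4] = -86.7076 N (compression)
  F[3-5] = -62.2833 N (compression)
  F[4-5] = +85.4771 N (tension)
  F[4-6] = +31.6851 N (tension)
  F[5-6] = -81.6911 N (compression)
  Rx@0 = +2047.8300 N
  Ry@0 = +138.9239 N
  Ry@6 = +75.2961 N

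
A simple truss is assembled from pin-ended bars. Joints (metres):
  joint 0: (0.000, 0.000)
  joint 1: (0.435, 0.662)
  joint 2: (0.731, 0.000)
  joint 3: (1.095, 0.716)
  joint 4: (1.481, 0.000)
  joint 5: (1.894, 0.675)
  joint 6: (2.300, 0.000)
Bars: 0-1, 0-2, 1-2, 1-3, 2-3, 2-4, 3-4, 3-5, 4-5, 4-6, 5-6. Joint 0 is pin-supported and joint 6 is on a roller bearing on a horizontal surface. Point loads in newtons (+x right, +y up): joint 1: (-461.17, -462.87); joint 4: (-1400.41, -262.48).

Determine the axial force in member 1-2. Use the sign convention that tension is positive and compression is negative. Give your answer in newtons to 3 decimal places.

N=7 nodes, M=11 members, R=3 reactions → 2N=14, M+R=14
member 0 (0-1): L=0.7921, (cx,cy)=(0.5492,0.8357)
member 1 (0-2): L=0.7310, (cx,cy)=(1.0000,0.0000)
member 2 (1-2): L=0.7252, (cx,cy)=(0.4082,-0.9129)
member 3 (1-3): L=0.6622, (cx,cy)=(0.9967,0.0815)
member 4 (2-3): L=0.8032, (cx,cy)=(0.4532,0.8914)
member 5 (2-4): L=0.7500, (cx,cy)=(1.0000,0.0000)
member 6 (3-4): L=0.8134, (cx,cy)=(0.4745,-0.8802)
member 7 (3-5): L=0.8001, (cx,cy)=(0.9987,-0.0512)
member 8 (4-5): L=0.7913, (cx,cy)=(0.5219,0.8530)
member 9 (4-6): L=0.8190, (cx,cy)=(1.0000,0.0000)
member 10 (5-6): L=0.7877, (cx,cy)=(0.5154,-0.8569)
solve A·x = −loads:
  F[0-1] = -719.7724 N (compression)
  F[0-2] = -1466.3150 N (compression)
  F[1-2] = +152.2270 N (tension)
  F[1-3] = +3.7809 N (tension)
  F[2-3] = -155.8952 N (compression)
  F[2-4] = -1333.5298 N (compression)
  F[3-4] = +166.0174 N (tension)
  F[3-5] = -145.8537 N (compression)
  F[4-5] = +136.3959 N (tension)
  F[4-6] = +74.4756 N (tension)
  F[5-6] = -144.4926 N (compression)
  Rx@0 = +1861.5800 N
  Ry@0 = +601.5297 N
  Ry@6 = +123.8203 N

152.227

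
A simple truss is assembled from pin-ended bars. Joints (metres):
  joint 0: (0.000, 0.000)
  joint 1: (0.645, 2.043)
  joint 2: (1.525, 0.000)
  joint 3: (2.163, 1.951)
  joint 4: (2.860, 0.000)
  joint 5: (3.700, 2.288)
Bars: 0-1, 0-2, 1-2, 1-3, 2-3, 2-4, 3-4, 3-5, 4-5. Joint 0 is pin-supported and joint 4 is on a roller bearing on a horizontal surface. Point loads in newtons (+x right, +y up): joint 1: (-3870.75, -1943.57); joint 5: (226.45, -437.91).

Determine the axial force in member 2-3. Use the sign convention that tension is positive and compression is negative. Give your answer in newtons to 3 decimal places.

-2007.334

N=6 nodes, M=9 members, R=3 reactions → 2N=12, M+R=12
member 0 (0-1): L=2.1424, (cx,cy)=(0.3011,0.9536)
member 1 (0-2): L=1.5250, (cx,cy)=(1.0000,0.0000)
member 2 (1-2): L=2.2245, (cx,cy)=(0.3956,-0.9184)
member 3 (1-3): L=1.5208, (cx,cy)=(0.9982,-0.0605)
member 4 (2-3): L=2.0527, (cx,cy)=(0.3108,0.9505)
member 5 (2-4): L=1.3350, (cx,cy)=(1.0000,0.0000)
member 6 (3-4): L=2.0718, (cx,cy)=(0.3364,-0.9417)
member 7 (3-5): L=1.5735, (cx,cy)=(0.9768,0.2142)
member 8 (4-5): L=2.4373, (cx,cy)=(0.3446,0.9387)
solve A·x = −loads:
  F[0-1] = -4153.1768 N (compression)
  F[0-2] = -2393.9265 N (compression)
  F[1-2] = +2077.3783 N (tension)
  F[1-3] = +1801.8646 N (tension)
  F[2-3] = -2007.3337 N (compression)
  F[2-4] = -948.2050 N (compression)
  F[3-4] = +2239.8097 N (tension)
  F[3-5] = +431.1237 N (tension)
  F[4-5] = -564.8497 N (compression)
  Rx@0 = +3644.3000 N
  Ry@0 = +3960.4852 N
  Ry@4 = -1579.0052 N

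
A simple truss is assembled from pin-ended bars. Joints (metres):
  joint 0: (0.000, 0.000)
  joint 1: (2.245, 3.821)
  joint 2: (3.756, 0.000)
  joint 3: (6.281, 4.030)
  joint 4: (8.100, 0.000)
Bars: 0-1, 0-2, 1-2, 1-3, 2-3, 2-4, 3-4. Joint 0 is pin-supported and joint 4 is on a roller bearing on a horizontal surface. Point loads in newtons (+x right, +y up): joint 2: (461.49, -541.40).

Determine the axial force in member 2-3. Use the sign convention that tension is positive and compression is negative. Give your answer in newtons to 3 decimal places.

313.347

N=5 nodes, M=7 members, R=3 reactions → 2N=10, M+R=10
member 0 (0-1): L=4.4317, (cx,cy)=(0.5066,0.8622)
member 1 (0-2): L=3.7560, (cx,cy)=(1.0000,0.0000)
member 2 (1-2): L=4.1089, (cx,cy)=(0.3677,-0.9299)
member 3 (1-3): L=4.0414, (cx,cy)=(0.9987,0.0517)
member 4 (2-3): L=4.7557, (cx,cy)=(0.5309,0.8474)
member 5 (2-4): L=4.3440, (cx,cy)=(1.0000,0.0000)
member 6 (3-4): L=4.4215, (cx,cy)=(0.4114,-0.9115)
solve A·x = −loads:
  F[0-1] = -336.7577 N (compression)
  F[0-2] = +632.0835 N (tension)
  F[1-2] = +296.6543 N (tension)
  F[1-3] = -280.0590 N (compression)
  F[2-3] = +313.3468 N (tension)
  F[2-4] = +113.3148 N (tension)
  F[3-4] = -275.4377 N (compression)
  Rx@0 = -461.4900 N
  Ry@0 = +290.3508 N
  Ry@4 = +251.0492 N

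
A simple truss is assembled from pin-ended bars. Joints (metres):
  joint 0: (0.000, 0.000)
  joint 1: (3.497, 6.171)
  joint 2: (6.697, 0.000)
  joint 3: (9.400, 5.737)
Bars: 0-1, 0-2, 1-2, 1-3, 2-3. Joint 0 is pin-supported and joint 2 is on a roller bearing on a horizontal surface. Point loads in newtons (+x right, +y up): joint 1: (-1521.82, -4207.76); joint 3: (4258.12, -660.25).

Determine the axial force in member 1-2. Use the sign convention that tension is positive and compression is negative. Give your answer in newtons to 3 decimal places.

N=4 nodes, M=5 members, R=3 reactions → 2N=8, M+R=8
member 0 (0-1): L=7.0930, (cx,cy)=(0.4930,0.8700)
member 1 (0-2): L=6.6970, (cx,cy)=(1.0000,0.0000)
member 2 (1-2): L=6.9513, (cx,cy)=(0.4603,-0.8877)
member 3 (1-3): L=5.9189, (cx,cy)=(0.9973,-0.0733)
member 4 (2-3): L=6.3419, (cx,cy)=(0.4262,0.9046)
solve A·x = −loads:
  F[0-1] = +576.2478 N (tension)
  F[0-2] = +2452.1964 N (tension)
  F[1-2] = -5670.3378 N (compression)
  F[1-3] = +4428.1401 N (tension)
  F[2-3] = -370.9405 N (compression)
  Rx@0 = -2736.3000 N
  Ry@0 = -501.3449 N
  Ry@2 = +5369.3549 N

-5670.338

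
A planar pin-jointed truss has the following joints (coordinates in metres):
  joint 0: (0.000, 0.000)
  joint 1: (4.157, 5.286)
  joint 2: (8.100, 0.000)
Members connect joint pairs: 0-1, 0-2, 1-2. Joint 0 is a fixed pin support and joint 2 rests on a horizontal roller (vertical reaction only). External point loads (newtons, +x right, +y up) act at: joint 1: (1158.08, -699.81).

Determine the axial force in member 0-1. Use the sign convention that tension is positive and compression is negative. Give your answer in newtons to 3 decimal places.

N=3 nodes, M=3 members, R=3 reactions → 2N=6, M+R=6
member 0 (0-1): L=6.7248, (cx,cy)=(0.6182,0.7860)
member 1 (0-2): L=8.1000, (cx,cy)=(1.0000,0.0000)
member 2 (1-2): L=6.5946, (cx,cy)=(0.5979,-0.8016)
solve A·x = −loads:
  F[0-1] = +528.0757 N (tension)
  F[0-2] = +831.6432 N (tension)
  F[1-2] = -1390.9137 N (compression)
  Rx@0 = -1158.0800 N
  Ry@0 = -415.0938 N
  Ry@2 = +1114.9038 N

528.076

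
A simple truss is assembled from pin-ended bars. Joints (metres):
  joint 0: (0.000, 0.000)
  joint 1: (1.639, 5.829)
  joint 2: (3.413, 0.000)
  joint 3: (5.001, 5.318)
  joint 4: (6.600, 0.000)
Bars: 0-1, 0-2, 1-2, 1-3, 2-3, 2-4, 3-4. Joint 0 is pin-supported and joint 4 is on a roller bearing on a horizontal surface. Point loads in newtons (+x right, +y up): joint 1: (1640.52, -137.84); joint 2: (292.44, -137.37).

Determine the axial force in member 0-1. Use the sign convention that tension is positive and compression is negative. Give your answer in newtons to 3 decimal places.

1328.531

N=5 nodes, M=7 members, R=3 reactions → 2N=10, M+R=10
member 0 (0-1): L=6.0550, (cx,cy)=(0.2707,0.9627)
member 1 (0-2): L=3.4130, (cx,cy)=(1.0000,0.0000)
member 2 (1-2): L=6.0930, (cx,cy)=(0.2912,-0.9567)
member 3 (1-3): L=3.4006, (cx,cy)=(0.9886,-0.1503)
member 4 (2-3): L=5.5500, (cx,cy)=(0.2861,0.9582)
member 5 (2-4): L=3.1870, (cx,cy)=(1.0000,0.0000)
member 6 (3-4): L=5.5532, (cx,cy)=(0.2879,-0.9576)
solve A·x = −loads:
  F[0-1] = +1328.5308 N (tension)
  F[0-2] = +1573.3488 N (tension)
  F[1-2] = -1339.3859 N (compression)
  F[1-3] = -901.1722 N (compression)
  F[2-3] = +1480.6296 N (tension)
  F[2-4] = +467.2955 N (tension)
  F[3-4] = -1622.8773 N (compression)
  Rx@0 = -1932.9600 N
  Ry@0 = -1278.9346 N
  Ry@4 = +1554.1446 N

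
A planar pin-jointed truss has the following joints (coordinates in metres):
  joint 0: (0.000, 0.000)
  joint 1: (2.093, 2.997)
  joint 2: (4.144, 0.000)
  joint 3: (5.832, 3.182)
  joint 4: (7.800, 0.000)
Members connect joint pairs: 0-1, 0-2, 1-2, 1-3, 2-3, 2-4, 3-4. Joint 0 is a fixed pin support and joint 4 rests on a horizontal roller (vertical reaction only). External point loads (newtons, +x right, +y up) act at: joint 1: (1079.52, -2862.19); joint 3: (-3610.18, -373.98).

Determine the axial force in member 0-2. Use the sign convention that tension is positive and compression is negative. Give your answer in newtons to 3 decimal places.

-263.411

N=5 nodes, M=7 members, R=3 reactions → 2N=10, M+R=10
member 0 (0-1): L=3.6555, (cx,cy)=(0.5726,0.8199)
member 1 (0-2): L=4.1440, (cx,cy)=(1.0000,0.0000)
member 2 (1-2): L=3.6316, (cx,cy)=(0.5648,-0.8253)
member 3 (1-3): L=3.7436, (cx,cy)=(0.9988,0.0494)
member 4 (2-3): L=3.6020, (cx,cy)=(0.4686,0.8834)
member 5 (2-4): L=3.6560, (cx,cy)=(1.0000,0.0000)
member 6 (3-4): L=3.7414, (cx,cy)=(0.5260,-0.8505)
solve A·x = −loads:
  F[0-1] = -3959.8296 N (compression)
  F[0-2] = -263.4106 N (compression)
  F[1-2] = +256.3623 N (tension)
  F[1-3] = -3495.8246 N (compression)
  F[2-3] = -239.4893 N (compression)
  F[2-4] = -6.3954 N (compression)
  F[3-4] = +12.1585 N (tension)
  Rx@0 = +2530.6600 N
  Ry@0 = +3246.5105 N
  Ry@4 = -10.3405 N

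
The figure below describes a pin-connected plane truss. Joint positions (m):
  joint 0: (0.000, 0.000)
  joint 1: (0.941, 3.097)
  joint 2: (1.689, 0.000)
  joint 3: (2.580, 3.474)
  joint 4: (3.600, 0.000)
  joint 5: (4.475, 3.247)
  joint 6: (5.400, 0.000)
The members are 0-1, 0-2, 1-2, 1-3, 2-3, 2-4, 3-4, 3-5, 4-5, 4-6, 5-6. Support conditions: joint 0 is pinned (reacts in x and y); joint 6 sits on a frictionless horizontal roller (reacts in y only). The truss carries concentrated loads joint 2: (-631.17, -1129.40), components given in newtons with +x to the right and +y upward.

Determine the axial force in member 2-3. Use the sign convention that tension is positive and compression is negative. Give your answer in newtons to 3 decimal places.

459.909

N=7 nodes, M=11 members, R=3 reactions → 2N=14, M+R=14
member 0 (0-1): L=3.2368, (cx,cy)=(0.2907,0.9568)
member 1 (0-2): L=1.6890, (cx,cy)=(1.0000,0.0000)
member 2 (1-2): L=3.1860, (cx,cy)=(0.2348,-0.9721)
member 3 (1-3): L=1.6818, (cx,cy)=(0.9746,0.2242)
member 4 (2-3): L=3.5864, (cx,cy)=(0.2484,0.9686)
member 5 (2-4): L=1.9110, (cx,cy)=(1.0000,0.0000)
member 6 (3-4): L=3.6206, (cx,cy)=(0.2817,-0.9595)
member 7 (3-5): L=1.9085, (cx,cy)=(0.9929,-0.1189)
member 8 (4-5): L=3.3628, (cx,cy)=(0.2602,0.9656)
member 9 (4-6): L=1.8000, (cx,cy)=(1.0000,0.0000)
member 10 (5-6): L=3.3762, (cx,cy)=(0.2740,-0.9617)
solve A·x = −loads:
  F[0-1] = -811.1851 N (compression)
  F[0-2] = -395.3431 N (compression)
  F[1-2] = +703.5745 N (tension)
  F[1-3] = -411.4792 N (compression)
  F[2-3] = +459.9092 N (tension)
  F[2-4] = +286.7497 N (tension)
  F[3-4] = -344.4791 N (compression)
  F[3-5] = -191.0600 N (compression)
  F[4-5] = +342.3178 N (tension)
  F[4-6] = +100.6336 N (tension)
  F[5-6] = -367.3058 N (compression)
  Rx@0 = +631.1700 N
  Ry@0 = +776.1488 N
  Ry@6 = +353.2512 N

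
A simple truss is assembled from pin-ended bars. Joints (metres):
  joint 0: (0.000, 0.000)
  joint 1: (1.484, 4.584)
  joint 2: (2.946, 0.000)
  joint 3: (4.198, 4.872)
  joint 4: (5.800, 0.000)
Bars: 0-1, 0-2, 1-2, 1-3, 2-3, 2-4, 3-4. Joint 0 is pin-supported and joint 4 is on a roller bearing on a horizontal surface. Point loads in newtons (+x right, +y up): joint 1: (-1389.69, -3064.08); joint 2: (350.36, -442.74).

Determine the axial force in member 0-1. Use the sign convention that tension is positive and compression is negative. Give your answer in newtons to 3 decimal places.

-3780.050

N=5 nodes, M=7 members, R=3 reactions → 2N=10, M+R=10
member 0 (0-1): L=4.8182, (cx,cy)=(0.3080,0.9514)
member 1 (0-2): L=2.9460, (cx,cy)=(1.0000,0.0000)
member 2 (1-2): L=4.8115, (cx,cy)=(0.3039,-0.9527)
member 3 (1-3): L=2.7292, (cx,cy)=(0.9944,0.1055)
member 4 (2-3): L=5.0303, (cx,cy)=(0.2489,0.9685)
member 5 (2-4): L=2.8540, (cx,cy)=(1.0000,0.0000)
member 6 (3-4): L=5.1286, (cx,cy)=(0.3124,-0.9500)
solve A·x = −loads:
  F[0-1] = -3780.0495 N (compression)
  F[0-2] = +124.9143 N (tension)
  F[1-2] = +564.6253 N (tension)
  F[1-3] = +54.1837 N (tension)
  F[2-3] = -98.2815 N (compression)
  F[2-4] = -29.4197 N (compression)
  F[3-4] = +94.1838 N (tension)
  Rx@0 = +1039.3300 N
  Ry@0 = +3596.2911 N
  Ry@4 = -89.4711 N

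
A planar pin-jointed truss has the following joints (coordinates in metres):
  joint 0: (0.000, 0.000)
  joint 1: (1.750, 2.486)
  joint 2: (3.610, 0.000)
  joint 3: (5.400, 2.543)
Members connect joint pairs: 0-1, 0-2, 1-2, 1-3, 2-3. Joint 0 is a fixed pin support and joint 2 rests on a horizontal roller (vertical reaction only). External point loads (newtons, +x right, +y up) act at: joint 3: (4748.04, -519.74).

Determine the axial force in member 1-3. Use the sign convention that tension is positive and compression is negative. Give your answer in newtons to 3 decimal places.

5171.350

N=4 nodes, M=5 members, R=3 reactions → 2N=8, M+R=8
member 0 (0-1): L=3.0402, (cx,cy)=(0.5756,0.8177)
member 1 (0-2): L=3.6100, (cx,cy)=(1.0000,0.0000)
member 2 (1-2): L=3.1048, (cx,cy)=(0.5991,-0.8007)
member 3 (1-3): L=3.6504, (cx,cy)=(0.9999,0.0156)
member 4 (2-3): L=3.1098, (cx,cy)=(0.5756,0.8177)
solve A·x = −loads:
  F[0-1] = +4405.4271 N (tension)
  F[0-2] = +2212.1715 N (tension)
  F[1-2] = -4398.2208 N (compression)
  F[1-3] = +5171.3499 N (tension)
  F[2-3] = -734.3324 N (compression)
  Rx@0 = -4748.0400 N
  Ry@0 = -3602.3824 N
  Ry@2 = +4122.1224 N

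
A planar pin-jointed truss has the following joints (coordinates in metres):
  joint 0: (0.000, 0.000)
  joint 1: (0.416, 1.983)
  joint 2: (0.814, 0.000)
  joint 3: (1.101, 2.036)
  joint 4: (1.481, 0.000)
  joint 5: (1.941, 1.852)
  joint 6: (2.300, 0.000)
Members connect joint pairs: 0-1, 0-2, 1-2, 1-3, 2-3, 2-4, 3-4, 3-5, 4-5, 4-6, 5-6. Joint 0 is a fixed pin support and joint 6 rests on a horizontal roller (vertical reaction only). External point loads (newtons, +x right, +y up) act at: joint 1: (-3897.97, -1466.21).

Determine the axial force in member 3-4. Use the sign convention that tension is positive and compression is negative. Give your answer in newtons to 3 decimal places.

2859.692

N=7 nodes, M=11 members, R=3 reactions → 2N=14, M+R=14
member 0 (0-1): L=2.0262, (cx,cy)=(0.2053,0.9787)
member 1 (0-2): L=0.8140, (cx,cy)=(1.0000,0.0000)
member 2 (1-2): L=2.0225, (cx,cy)=(0.1968,-0.9804)
member 3 (1-3): L=0.6870, (cx,cy)=(0.9970,0.0771)
member 4 (2-3): L=2.0561, (cx,cy)=(0.1396,0.9902)
member 5 (2-4): L=0.6670, (cx,cy)=(1.0000,0.0000)
member 6 (3-4): L=2.0712, (cx,cy)=(0.1835,-0.9830)
member 7 (3-5): L=0.8599, (cx,cy)=(0.9768,-0.2140)
member 8 (4-5): L=1.9083, (cx,cy)=(0.2411,0.9705)
member 9 (4-6): L=0.8190, (cx,cy)=(1.0000,0.0000)
member 10 (5-6): L=1.8865, (cx,cy)=(0.1903,-0.9817)
solve A·x = −loads:
  F[0-1] = -4661.0434 N (compression)
  F[0-2] = -2940.9927 N (compression)
  F[1-2] = +3337.5288 N (tension)
  F[1-3] = +2291.0552 N (tension)
  F[2-3] = -3304.6221 N (compression)
  F[2-4] = -1822.9601 N (compression)
  F[3-4] = +2859.6924 N (tension)
  F[3-5] = +1329.0681 N (tension)
  F[4-5] = -2896.5648 N (compression)
  F[4-6] = -600.0525 N (compression)
  F[5-6] = +3153.1574 N (tension)
  Rx@0 = +3897.9700 N
  Ry@0 = +4561.7453 N
  Ry@6 = -3095.5353 N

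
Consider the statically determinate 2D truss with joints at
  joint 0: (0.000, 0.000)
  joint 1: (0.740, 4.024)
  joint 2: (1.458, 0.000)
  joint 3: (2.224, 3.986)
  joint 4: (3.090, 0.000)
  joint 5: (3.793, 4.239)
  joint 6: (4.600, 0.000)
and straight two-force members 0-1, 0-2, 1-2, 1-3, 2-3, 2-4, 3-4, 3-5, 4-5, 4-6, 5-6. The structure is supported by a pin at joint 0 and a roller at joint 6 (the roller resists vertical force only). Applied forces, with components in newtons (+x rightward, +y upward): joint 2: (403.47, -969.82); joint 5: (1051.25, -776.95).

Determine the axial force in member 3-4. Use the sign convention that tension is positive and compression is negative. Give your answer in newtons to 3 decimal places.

N=7 nodes, M=11 members, R=3 reactions → 2N=14, M+R=14
member 0 (0-1): L=4.0915, (cx,cy)=(0.1809,0.9835)
member 1 (0-2): L=1.4580, (cx,cy)=(1.0000,0.0000)
member 2 (1-2): L=4.0876, (cx,cy)=(0.1757,-0.9845)
member 3 (1-3): L=1.4845, (cx,cy)=(0.9997,-0.0256)
member 4 (2-3): L=4.0589, (cx,cy)=(0.1887,0.9820)
member 5 (2-4): L=1.6320, (cx,cy)=(1.0000,0.0000)
member 6 (3-4): L=4.0790, (cx,cy)=(0.2123,-0.9772)
member 7 (3-5): L=1.5893, (cx,cy)=(0.9872,0.1592)
member 8 (4-5): L=4.2969, (cx,cy)=(0.1636,0.9865)
member 9 (4-6): L=1.5100, (cx,cy)=(1.0000,0.0000)
member 10 (5-6): L=4.3151, (cx,cy)=(0.1870,-0.9824)
solve A·x = −loads:
  F[0-1] = +172.8674 N (tension)
  F[0-2] = +1423.4545 N (tension)
  F[1-2] = -174.3113 N (compression)
  F[1-3] = +61.9044 N (tension)
  F[2-3] = +1162.3065 N (tension)
  F[2-4] = +770.0160 N (tension)
  F[3-4] = -1082.1112 N (compression)
  F[3-5] = +517.5747 N (tension)
  F[4-5] = +1071.8852 N (tension)
  F[4-6] = +364.9084 N (tension)
  F[5-6] = -1951.2120 N (compression)
  Rx@0 = -1454.7200 N
  Ry@0 = -170.0164 N
  Ry@6 = +1916.7864 N

-1082.111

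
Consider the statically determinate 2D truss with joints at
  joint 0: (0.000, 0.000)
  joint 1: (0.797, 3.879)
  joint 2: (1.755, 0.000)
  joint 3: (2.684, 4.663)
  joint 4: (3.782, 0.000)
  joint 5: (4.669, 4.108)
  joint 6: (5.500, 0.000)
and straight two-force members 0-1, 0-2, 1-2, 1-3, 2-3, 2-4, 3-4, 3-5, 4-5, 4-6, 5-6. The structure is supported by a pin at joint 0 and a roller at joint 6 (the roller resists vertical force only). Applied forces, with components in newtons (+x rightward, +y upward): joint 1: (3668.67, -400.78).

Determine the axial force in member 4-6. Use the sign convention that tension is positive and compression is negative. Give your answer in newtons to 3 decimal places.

535.151

N=7 nodes, M=11 members, R=3 reactions → 2N=14, M+R=14
member 0 (0-1): L=3.9600, (cx,cy)=(0.2013,0.9795)
member 1 (0-2): L=1.7550, (cx,cy)=(1.0000,0.0000)
member 2 (1-2): L=3.9955, (cx,cy)=(0.2398,-0.9708)
member 3 (1-3): L=2.0434, (cx,cy)=(0.9235,0.3837)
member 4 (2-3): L=4.7546, (cx,cy)=(0.1954,0.9807)
member 5 (2-4): L=2.0270, (cx,cy)=(1.0000,0.0000)
member 6 (3-4): L=4.7905, (cx,cy)=(0.2292,-0.9734)
member 7 (3-5): L=2.0611, (cx,cy)=(0.9631,-0.2693)
member 8 (4-5): L=4.2027, (cx,cy)=(0.2111,0.9775)
member 9 (4-6): L=1.7180, (cx,cy)=(1.0000,0.0000)
member 10 (5-6): L=4.1912, (cx,cy)=(0.1983,-0.9801)
solve A·x = −loads:
  F[0-1] = +2291.6011 N (tension)
  F[0-2] = +3207.4600 N (tension)
  F[1-2] = -3716.3027 N (compression)
  F[1-3] = -2508.3873 N (compression)
  F[2-3] = +3678.8052 N (tension)
  F[2-4] = +1597.6193 N (tension)
  F[3-4] = -2418.1383 N (compression)
  F[3-5] = -1083.3920 N (compression)
  F[4-5] = +2408.0076 N (tension)
  F[4-6] = +535.1514 N (tension)
  F[5-6] = -2699.0743 N (compression)
  Rx@0 = -3668.6700 N
  Ry@0 = -2244.7096 N
  Ry@6 = +2645.4896 N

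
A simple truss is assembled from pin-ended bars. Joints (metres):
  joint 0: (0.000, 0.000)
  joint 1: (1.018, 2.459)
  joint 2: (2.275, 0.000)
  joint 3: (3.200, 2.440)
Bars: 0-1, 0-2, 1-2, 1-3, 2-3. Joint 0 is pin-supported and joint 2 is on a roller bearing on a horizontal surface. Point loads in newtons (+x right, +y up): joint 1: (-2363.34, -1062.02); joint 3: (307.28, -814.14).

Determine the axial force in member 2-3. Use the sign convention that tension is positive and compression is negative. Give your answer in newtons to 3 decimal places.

-864.962

N=4 nodes, M=5 members, R=3 reactions → 2N=8, M+R=8
member 0 (0-1): L=2.6614, (cx,cy)=(0.3825,0.9240)
member 1 (0-2): L=2.2750, (cx,cy)=(1.0000,0.0000)
member 2 (1-2): L=2.7617, (cx,cy)=(0.4552,-0.8904)
member 3 (1-3): L=2.1821, (cx,cy)=(1.0000,-0.0087)
member 4 (2-3): L=2.6094, (cx,cy)=(0.3545,0.9351)
solve A·x = −loads:
  F[0-1] = -2684.8667 N (compression)
  F[0-2] = -1029.0806 N (compression)
  F[1-2] = +1587.2762 N (tension)
  F[1-3] = +613.9159 N (tension)
  F[2-3] = -864.9623 N (compression)
  Rx@0 = +2056.0600 N
  Ry@0 = +2480.6899 N
  Ry@2 = -604.5299 N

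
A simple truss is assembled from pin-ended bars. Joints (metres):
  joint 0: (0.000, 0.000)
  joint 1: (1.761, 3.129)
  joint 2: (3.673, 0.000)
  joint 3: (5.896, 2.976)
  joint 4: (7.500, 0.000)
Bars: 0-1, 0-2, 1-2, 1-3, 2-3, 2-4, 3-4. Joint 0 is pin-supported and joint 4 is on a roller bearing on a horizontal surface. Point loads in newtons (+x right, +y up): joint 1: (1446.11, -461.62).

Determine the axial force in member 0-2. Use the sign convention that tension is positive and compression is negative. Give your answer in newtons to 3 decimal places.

N=5 nodes, M=7 members, R=3 reactions → 2N=10, M+R=10
member 0 (0-1): L=3.5905, (cx,cy)=(0.4905,0.8715)
member 1 (0-2): L=3.6730, (cx,cy)=(1.0000,0.0000)
member 2 (1-2): L=3.6669, (cx,cy)=(0.5214,-0.8533)
member 3 (1-3): L=4.1378, (cx,cy)=(0.9993,-0.0370)
member 4 (2-3): L=3.7146, (cx,cy)=(0.5984,0.8012)
member 5 (2-4): L=3.8270, (cx,cy)=(1.0000,0.0000)
member 6 (3-4): L=3.3807, (cx,cy)=(0.4745,-0.8803)
solve A·x = −loads:
  F[0-1] = +286.9717 N (tension)
  F[0-2] = +1305.3620 N (tension)
  F[1-2] = -795.4417 N (compression)
  F[1-3] = -891.2147 N (compression)
  F[2-3] = +847.2100 N (tension)
  F[2-4] = +383.5939 N (tension)
  F[3-4] = -808.4980 N (compression)
  Rx@0 = -1446.1100 N
  Ry@0 = -250.0855 N
  Ry@4 = +711.7055 N

1305.362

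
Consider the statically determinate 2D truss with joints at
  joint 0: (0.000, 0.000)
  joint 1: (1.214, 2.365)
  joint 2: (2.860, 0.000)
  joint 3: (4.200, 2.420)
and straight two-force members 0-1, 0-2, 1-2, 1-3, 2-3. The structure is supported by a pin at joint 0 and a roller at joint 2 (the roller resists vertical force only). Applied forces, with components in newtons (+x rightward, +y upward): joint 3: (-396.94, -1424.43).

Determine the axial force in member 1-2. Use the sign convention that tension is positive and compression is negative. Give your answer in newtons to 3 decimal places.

N=4 nodes, M=5 members, R=3 reactions → 2N=8, M+R=8
member 0 (0-1): L=2.6584, (cx,cy)=(0.4567,0.8896)
member 1 (0-2): L=2.8600, (cx,cy)=(1.0000,0.0000)
member 2 (1-2): L=2.8814, (cx,cy)=(0.5712,-0.8208)
member 3 (1-3): L=2.9865, (cx,cy)=(0.9998,0.0184)
member 4 (2-3): L=2.7662, (cx,cy)=(0.4844,0.8748)
solve A·x = −loads:
  F[0-1] = +372.6440 N (tension)
  F[0-2] = -567.1146 N (compression)
  F[1-2] = -395.0241 N (compression)
  F[1-3] = +395.8982 N (tension)
  F[2-3] = -1636.5546 N (compression)
  Rx@0 = +396.9400 N
  Ry@0 = -331.5180 N
  Ry@2 = +1755.9480 N

-395.024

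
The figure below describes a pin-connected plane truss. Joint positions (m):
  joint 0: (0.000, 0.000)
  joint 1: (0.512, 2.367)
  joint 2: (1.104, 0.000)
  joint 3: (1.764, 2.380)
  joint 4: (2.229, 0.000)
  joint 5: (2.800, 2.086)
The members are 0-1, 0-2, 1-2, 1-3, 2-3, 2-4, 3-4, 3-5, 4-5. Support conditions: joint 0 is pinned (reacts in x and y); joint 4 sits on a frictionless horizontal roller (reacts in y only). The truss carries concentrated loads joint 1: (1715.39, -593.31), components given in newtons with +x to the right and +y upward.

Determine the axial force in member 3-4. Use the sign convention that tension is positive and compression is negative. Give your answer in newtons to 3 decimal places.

N=6 nodes, M=9 members, R=3 reactions → 2N=12, M+R=12
member 0 (0-1): L=2.4217, (cx,cy)=(0.2114,0.9774)
member 1 (0-2): L=1.1040, (cx,cy)=(1.0000,0.0000)
member 2 (1-2): L=2.4399, (cx,cy)=(0.2426,-0.9701)
member 3 (1-3): L=1.2521, (cx,cy)=(0.9999,0.0104)
member 4 (2-3): L=2.4698, (cx,cy)=(0.2672,0.9636)
member 5 (2-4): L=1.1250, (cx,cy)=(1.0000,0.0000)
member 6 (3-4): L=2.4250, (cx,cy)=(0.1918,-0.9814)
member 7 (3-5): L=1.0769, (cx,cy)=(0.9620,-0.2730)
member 8 (4-5): L=2.1627, (cx,cy)=(0.2640,0.9645)
solve A·x = −loads:
  F[0-1] = +1396.1231 N (tension)
  F[0-2] = +1420.2243 N (tension)
  F[1-2] = -2028.1153 N (compression)
  F[1-3] = -928.1886 N (compression)
  F[2-3] = +2041.7631 N (tension)
  F[2-4] = +382.5260 N (tension)
  F[3-4] = -1994.8934 N (compression)
  F[3-5] = +0.0000 N (tension)
  F[4-5] = -0.0000 N (compression)
  Rx@0 = -1715.3900 N
  Ry@0 = -1364.5648 N
  Ry@4 = +1957.8748 N

-1994.893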